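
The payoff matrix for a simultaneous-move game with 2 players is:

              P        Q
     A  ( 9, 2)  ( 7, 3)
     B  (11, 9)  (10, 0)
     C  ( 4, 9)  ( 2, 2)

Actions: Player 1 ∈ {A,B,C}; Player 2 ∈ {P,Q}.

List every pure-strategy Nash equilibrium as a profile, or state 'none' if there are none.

(A,P): not NE [P1→B gives 11>9; P2→Q gives 3>2]
(A,Q): not NE [P1→B gives 10>7]
(B,P): NE
(B,Q): not NE [P2→P gives 9>0]
(C,P): not NE [P1→B gives 11>4]
(C,Q): not NE [P1→B gives 10>2; P2→P gives 9>2]

NE set: (B,P)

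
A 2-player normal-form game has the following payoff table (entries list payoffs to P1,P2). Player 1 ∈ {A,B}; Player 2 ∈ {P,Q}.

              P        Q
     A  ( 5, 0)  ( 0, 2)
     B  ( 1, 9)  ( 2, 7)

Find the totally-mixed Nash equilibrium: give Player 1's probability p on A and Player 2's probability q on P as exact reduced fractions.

P1 mixes 1/2 on A; P2 mixes 1/3 on P

P1 indiff ⇒ q·5+(1-q)·0 = q·1+(1-q)·2 ⇒ q(4) = (1-q)(2) ⇒ q = 1/3
P2 indiff ⇒ p·0+(1-p)·9 = p·2+(1-p)·7 ⇒ p(-2) = (1-p)(-2) ⇒ p = 1/2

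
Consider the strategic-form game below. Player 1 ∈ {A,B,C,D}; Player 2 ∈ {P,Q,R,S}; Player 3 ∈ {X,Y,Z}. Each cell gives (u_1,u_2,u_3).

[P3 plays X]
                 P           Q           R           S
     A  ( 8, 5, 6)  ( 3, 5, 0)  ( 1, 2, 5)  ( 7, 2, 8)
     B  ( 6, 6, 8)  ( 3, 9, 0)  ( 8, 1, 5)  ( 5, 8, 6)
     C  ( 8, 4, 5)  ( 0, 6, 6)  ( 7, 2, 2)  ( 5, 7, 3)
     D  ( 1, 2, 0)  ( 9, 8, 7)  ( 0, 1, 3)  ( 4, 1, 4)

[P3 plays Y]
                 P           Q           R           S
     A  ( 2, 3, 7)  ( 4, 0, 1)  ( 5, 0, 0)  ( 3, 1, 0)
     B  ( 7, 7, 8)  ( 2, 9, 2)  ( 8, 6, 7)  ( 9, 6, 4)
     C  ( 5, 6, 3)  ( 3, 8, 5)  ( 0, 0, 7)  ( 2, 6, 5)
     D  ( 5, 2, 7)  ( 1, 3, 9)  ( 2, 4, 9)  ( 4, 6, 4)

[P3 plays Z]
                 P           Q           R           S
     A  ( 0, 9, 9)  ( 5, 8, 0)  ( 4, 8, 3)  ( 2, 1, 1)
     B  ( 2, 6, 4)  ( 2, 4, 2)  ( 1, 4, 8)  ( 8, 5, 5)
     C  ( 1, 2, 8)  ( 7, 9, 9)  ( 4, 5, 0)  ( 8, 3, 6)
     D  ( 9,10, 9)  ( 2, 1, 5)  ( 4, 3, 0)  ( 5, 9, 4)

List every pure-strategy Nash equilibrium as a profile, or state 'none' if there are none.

(A,P,X): not NE [P3→Z gives 9>6]
(A,P,Y): not NE [P1→B gives 7>2; P3→Z gives 9>7]
(A,P,Z): not NE [P1→D gives 9>0]
(A,Q,X): not NE [P1→D gives 9>3; P3→Y gives 1>0]
(A,Q,Y): not NE [P2→P gives 3>0]
(A,Q,Z): not NE [P1→C gives 7>5; P2→P gives 9>8; P3→Y gives 1>0]
(A,R,X): not NE [P1→B gives 8>1; P2→Q gives 5>2]
(A,R,Y): not NE [P1→B gives 8>5; P2→P gives 3>0; P3→X gives 5>0]
(A,R,Z): not NE [P2→P gives 9>8; P3→X gives 5>3]
(A,S,X): not NE [P2→Q gives 5>2]
(A,S,Y): not NE [P1→B gives 9>3; P2→P gives 3>1; P3→X gives 8>0]
(A,S,Z): not NE [P1→C gives 8>2; P2→P gives 9>1; P3→X gives 8>1]
(B,P,X): not NE [P1→C gives 8>6; P2→Q gives 9>6]
(B,P,Y): not NE [P2→Q gives 9>7]
(B,P,Z): not NE [P1→D gives 9>2; P3→Y gives 8>4]
(B,Q,X): not NE [P1→D gives 9>3; P3→Z gives 2>0]
(B,Q,Y): not NE [P1→A gives 4>2]
(B,Q,Z): not NE [P1→C gives 7>2; P2→P gives 6>4]
(B,R,X): not NE [P2→Q gives 9>1; P3→Z gives 8>5]
(B,R,Y): not NE [P2→Q gives 9>6; P3→Z gives 8>7]
(B,R,Z): not NE [P1→D gives 4>1; P2→P gives 6>4]
(B,S,X): not NE [P1→A gives 7>5; P2→Q gives 9>8]
(B,S,Y): not NE [P2→Q gives 9>6; P3→X gives 6>4]
(B,S,Z): not NE [P2→P gives 6>5; P3→X gives 6>5]
(C,P,X): not NE [P2→S gives 7>4; P3→Z gives 8>5]
(C,P,Y): not NE [P1→B gives 7>5; P2→Q gives 8>6; P3→Z gives 8>3]
(C,P,Z): not NE [P1→D gives 9>1; P2→Q gives 9>2]
(C,Q,X): not NE [P1→D gives 9>0; P2→S gives 7>6; P3→Z gives 9>6]
(C,Q,Y): not NE [P1→A gives 4>3; P3→Z gives 9>5]
(C,Q,Z): NE
(C,R,X): not NE [P1→B gives 8>7; P2→S gives 7>2; P3→Y gives 7>2]
(C,R,Y): not NE [P1→B gives 8>0; P2→Q gives 8>0]
(C,R,Z): not NE [P2→Q gives 9>5; P3→Y gives 7>0]
(C,S,X): not NE [P1→A gives 7>5; P3→Z gives 6>3]
(C,S,Y): not NE [P1→B gives 9>2; P2→Q gives 8>6; P3→Z gives 6>5]
(C,S,Z): not NE [P2→Q gives 9>3]
(D,P,X): not NE [P1→C gives 8>1; P2→Q gives 8>2; P3→Z gives 9>0]
(D,P,Y): not NE [P1→B gives 7>5; P2→S gives 6>2; P3→Z gives 9>7]
(D,P,Z): NE
(D,Q,X): not NE [P3→Y gives 9>7]
(D,Q,Y): not NE [P1→A gives 4>1; P2→S gives 6>3]
(D,Q,Z): not NE [P1→C gives 7>2; P2→P gives 10>1; P3→Y gives 9>5]
(D,R,X): not NE [P1→B gives 8>0; P2→Q gives 8>1; P3→Y gives 9>3]
(D,R,Y): not NE [P1→B gives 8>2; P2→S gives 6>4]
(D,R,Z): not NE [P2→P gives 10>3; P3→Y gives 9>0]
(D,S,X): not NE [P1→A gives 7>4; P2→Q gives 8>1]
(D,S,Y): not NE [P1→B gives 9>4]
(D,S,Z): not NE [P1→C gives 8>5; P2→P gives 10>9]

Nash profiles: (C,Q,Z), (D,P,Z)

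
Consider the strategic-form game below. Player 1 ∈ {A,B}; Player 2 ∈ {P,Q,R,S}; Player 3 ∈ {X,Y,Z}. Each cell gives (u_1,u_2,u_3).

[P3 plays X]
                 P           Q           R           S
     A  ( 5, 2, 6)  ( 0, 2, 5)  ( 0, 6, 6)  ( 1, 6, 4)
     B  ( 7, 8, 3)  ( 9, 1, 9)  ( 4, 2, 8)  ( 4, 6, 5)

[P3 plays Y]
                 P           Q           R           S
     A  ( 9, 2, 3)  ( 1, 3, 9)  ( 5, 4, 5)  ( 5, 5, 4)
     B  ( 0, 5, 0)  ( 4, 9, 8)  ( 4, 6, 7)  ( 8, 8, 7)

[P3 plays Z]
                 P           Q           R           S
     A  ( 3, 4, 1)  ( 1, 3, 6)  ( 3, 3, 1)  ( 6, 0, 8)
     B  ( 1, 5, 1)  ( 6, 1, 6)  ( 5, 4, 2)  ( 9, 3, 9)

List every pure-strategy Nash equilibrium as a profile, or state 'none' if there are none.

(A,P,X): not NE [P1→B gives 7>5; P2→S gives 6>2]
(A,P,Y): not NE [P2→S gives 5>2; P3→X gives 6>3]
(A,P,Z): not NE [P3→X gives 6>1]
(A,Q,X): not NE [P1→B gives 9>0; P2→S gives 6>2; P3→Y gives 9>5]
(A,Q,Y): not NE [P1→B gives 4>1; P2→S gives 5>3]
(A,Q,Z): not NE [P1→B gives 6>1; P2→P gives 4>3; P3→Y gives 9>6]
(A,R,X): not NE [P1→B gives 4>0]
(A,R,Y): not NE [P2→S gives 5>4; P3→X gives 6>5]
(A,R,Z): not NE [P1→B gives 5>3; P2→P gives 4>3; P3→X gives 6>1]
(A,S,X): not NE [P1→B gives 4>1; P3→Z gives 8>4]
(A,S,Y): not NE [P1→B gives 8>5; P3→Z gives 8>4]
(A,S,Z): not NE [P1→B gives 9>6; P2→P gives 4>0]
(B,P,X): NE
(B,P,Y): not NE [P1→A gives 9>0; P2→Q gives 9>5; P3→X gives 3>0]
(B,P,Z): not NE [P1→A gives 3>1; P3→X gives 3>1]
(B,Q,X): not NE [P2→P gives 8>1]
(B,Q,Y): not NE [P3→X gives 9>8]
(B,Q,Z): not NE [P2→P gives 5>1; P3→X gives 9>6]
(B,R,X): not NE [P2→P gives 8>2]
(B,R,Y): not NE [P1→A gives 5>4; P2→Q gives 9>6; P3→X gives 8>7]
(B,R,Z): not NE [P2→P gives 5>4; P3→X gives 8>2]
(B,S,X): not NE [P2→P gives 8>6; P3→Z gives 9>5]
(B,S,Y): not NE [P2→Q gives 9>8; P3→Z gives 9>7]
(B,S,Z): not NE [P2→P gives 5>3]

Nash profiles: (B,P,X)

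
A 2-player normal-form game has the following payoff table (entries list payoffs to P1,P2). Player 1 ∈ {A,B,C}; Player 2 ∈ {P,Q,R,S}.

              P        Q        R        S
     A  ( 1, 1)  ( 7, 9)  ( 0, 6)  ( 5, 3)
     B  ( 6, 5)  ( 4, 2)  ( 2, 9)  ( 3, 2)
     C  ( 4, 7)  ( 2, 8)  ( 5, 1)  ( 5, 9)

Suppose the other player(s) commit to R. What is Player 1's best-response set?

u_1(A vs R) = 0
u_1(B vs R) = 2
u_1(C vs R) = 5
max payoff 5 at {C}

P1 best: {C}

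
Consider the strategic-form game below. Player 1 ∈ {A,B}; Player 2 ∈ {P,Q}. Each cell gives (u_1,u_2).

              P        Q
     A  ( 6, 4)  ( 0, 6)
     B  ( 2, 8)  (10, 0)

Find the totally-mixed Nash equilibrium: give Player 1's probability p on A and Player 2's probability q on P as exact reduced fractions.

P1 indiff ⇒ q·6+(1-q)·0 = q·2+(1-q)·10 ⇒ q(4) = (1-q)(10) ⇒ q = 5/7
P2 indiff ⇒ p·4+(1-p)·8 = p·6+(1-p)·0 ⇒ p(-2) = (1-p)(-8) ⇒ p = 4/5

(p,q) = (4/5, 5/7)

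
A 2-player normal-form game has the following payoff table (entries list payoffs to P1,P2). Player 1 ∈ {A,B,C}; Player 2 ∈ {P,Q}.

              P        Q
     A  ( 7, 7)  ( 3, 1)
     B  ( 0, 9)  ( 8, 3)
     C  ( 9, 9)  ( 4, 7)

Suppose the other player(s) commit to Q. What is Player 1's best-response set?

BR_1 = {B}

u_1(A vs Q) = 3
u_1(B vs Q) = 8
u_1(C vs Q) = 4
max payoff 8 at {B}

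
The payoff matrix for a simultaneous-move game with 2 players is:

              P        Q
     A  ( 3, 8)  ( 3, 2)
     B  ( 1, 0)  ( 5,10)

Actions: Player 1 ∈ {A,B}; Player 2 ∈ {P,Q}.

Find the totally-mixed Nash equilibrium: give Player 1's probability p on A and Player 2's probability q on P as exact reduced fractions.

P1 indiff ⇒ q·3+(1-q)·3 = q·1+(1-q)·5 ⇒ q(2) = (1-q)(2) ⇒ q = 1/2
P2 indiff ⇒ p·8+(1-p)·0 = p·2+(1-p)·10 ⇒ p(6) = (1-p)(10) ⇒ p = 5/8

p=5/8, q=1/2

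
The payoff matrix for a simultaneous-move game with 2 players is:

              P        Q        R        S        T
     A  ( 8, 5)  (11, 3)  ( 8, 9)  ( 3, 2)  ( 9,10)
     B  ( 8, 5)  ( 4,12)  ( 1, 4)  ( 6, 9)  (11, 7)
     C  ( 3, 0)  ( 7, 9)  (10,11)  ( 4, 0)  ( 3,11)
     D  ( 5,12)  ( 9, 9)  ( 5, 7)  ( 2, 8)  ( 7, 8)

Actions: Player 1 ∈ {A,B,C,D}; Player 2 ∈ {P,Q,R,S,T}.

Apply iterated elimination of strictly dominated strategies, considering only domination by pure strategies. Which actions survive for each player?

P1 drop D (A beats it: P:8>5 Q:11>9 R:8>5 S:3>2 T:9>7)
P2 drop P (T beats it: A:10>5 B:7>5 C:11>0)
P2 drop S (Q beats it: A:3>2 B:12>9 C:9>0)
P1→{A,B,C} P2→{Q,R,T}

Remaining: P1:{A,B,C} P2:{Q,R,T}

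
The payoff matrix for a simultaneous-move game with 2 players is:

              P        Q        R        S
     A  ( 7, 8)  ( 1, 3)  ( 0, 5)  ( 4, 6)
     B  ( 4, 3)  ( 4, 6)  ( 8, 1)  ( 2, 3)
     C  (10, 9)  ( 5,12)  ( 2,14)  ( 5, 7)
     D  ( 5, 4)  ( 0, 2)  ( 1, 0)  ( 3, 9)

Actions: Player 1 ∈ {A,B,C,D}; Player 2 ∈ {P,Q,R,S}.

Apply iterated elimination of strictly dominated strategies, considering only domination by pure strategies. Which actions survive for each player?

Remaining: P1:{B,C} P2:{Q,R}

P1 drop A (C beats it: P:10>7 Q:5>1 R:2>0 S:5>4)
P1 drop D (C beats it: P:10>5 Q:5>0 R:2>1 S:5>3)
P2 drop P (Q beats it: B:6>3 C:12>9)
P2 drop S (Q beats it: B:6>3 C:12>7)
P1→{B,C} P2→{Q,R}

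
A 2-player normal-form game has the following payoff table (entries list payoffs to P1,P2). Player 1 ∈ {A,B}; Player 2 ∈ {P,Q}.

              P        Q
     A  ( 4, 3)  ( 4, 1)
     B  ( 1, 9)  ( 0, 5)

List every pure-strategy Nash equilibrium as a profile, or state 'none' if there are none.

(A,P): NE
(A,Q): not NE [P2→P gives 3>1]
(B,P): not NE [P1→A gives 4>1]
(B,Q): not NE [P1→A gives 4>0; P2→P gives 9>5]

PSNE = {(A,P)}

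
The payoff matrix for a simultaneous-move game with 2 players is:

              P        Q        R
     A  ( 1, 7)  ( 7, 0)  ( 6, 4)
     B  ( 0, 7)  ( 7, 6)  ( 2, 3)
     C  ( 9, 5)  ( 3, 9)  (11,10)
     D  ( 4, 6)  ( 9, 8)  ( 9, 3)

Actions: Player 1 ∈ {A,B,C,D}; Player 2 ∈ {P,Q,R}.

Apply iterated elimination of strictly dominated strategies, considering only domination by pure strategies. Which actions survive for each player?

IESDS → P1:{C,D} P2:{Q,R}

P1 drop A (D beats it: P:4>1 Q:9>7 R:9>6)
P1 drop B (D beats it: P:4>0 Q:9>7 R:9>2)
P2 drop P (Q beats it: C:9>5 D:8>6)
P1→{C,D} P2→{Q,R}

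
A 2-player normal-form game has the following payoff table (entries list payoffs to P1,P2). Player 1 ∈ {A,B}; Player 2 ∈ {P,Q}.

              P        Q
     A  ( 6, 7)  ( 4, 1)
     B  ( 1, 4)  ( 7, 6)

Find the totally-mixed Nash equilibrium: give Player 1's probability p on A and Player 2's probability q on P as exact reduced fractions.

(p,q) = (1/4, 3/8)

P1 indiff ⇒ q·6+(1-q)·4 = q·1+(1-q)·7 ⇒ q(5) = (1-q)(3) ⇒ q = 3/8
P2 indiff ⇒ p·7+(1-p)·4 = p·1+(1-p)·6 ⇒ p(6) = (1-p)(2) ⇒ p = 1/4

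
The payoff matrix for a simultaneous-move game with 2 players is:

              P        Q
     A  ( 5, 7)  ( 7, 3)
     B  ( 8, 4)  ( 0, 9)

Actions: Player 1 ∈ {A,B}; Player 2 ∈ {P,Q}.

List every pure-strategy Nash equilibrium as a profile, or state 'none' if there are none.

(A,P): not NE [P1→B gives 8>5]
(A,Q): not NE [P2→P gives 7>3]
(B,P): not NE [P2→Q gives 9>4]
(B,Q): not NE [P1→A gives 7>0]

PSNE: ∅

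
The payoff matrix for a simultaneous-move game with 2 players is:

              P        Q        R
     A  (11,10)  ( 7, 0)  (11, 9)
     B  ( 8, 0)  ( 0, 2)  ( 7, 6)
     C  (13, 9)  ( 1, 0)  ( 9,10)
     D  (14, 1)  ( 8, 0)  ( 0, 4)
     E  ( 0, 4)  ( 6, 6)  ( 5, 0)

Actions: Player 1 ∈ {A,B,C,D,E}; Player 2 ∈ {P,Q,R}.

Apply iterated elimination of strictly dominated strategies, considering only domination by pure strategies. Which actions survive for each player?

Remaining: P1:{A,C,D} P2:{P,R}

P1 drop B (A beats it: P:11>8 Q:7>0 R:11>7)
P1 drop E (A beats it: P:11>0 Q:7>6 R:11>5)
P2 drop Q (P beats it: A:10>0 C:9>0 D:1>0)
P1→{A,C,D} P2→{P,R}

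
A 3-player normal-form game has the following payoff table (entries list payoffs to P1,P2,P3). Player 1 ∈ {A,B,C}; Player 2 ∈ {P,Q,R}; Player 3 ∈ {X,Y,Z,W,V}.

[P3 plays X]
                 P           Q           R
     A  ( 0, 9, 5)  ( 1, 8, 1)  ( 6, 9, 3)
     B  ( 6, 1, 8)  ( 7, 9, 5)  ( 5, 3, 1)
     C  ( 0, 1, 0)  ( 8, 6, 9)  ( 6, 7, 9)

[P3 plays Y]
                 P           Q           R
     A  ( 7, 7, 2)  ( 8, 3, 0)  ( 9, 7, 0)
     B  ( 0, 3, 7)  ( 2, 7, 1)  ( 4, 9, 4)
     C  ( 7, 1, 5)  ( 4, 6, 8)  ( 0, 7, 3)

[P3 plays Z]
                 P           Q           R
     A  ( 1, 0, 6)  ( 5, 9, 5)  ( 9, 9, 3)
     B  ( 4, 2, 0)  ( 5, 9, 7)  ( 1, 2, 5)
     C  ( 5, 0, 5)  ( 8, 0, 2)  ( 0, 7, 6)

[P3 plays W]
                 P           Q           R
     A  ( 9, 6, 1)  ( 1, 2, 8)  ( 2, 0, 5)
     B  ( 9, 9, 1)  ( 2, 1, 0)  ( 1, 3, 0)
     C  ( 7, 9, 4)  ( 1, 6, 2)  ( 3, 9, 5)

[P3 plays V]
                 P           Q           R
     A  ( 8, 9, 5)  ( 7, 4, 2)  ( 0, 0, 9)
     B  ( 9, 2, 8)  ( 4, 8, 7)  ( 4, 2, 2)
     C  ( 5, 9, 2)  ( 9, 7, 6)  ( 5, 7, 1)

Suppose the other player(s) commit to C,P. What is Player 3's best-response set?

u_3(X vs C,P) = 0
u_3(Y vs C,P) = 5
u_3(Z vs C,P) = 5
u_3(W vs C,P) = 4
u_3(V vs C,P) = 2
max payoff 5 at {Y,Z}

argmax u_3 = {Y,Z}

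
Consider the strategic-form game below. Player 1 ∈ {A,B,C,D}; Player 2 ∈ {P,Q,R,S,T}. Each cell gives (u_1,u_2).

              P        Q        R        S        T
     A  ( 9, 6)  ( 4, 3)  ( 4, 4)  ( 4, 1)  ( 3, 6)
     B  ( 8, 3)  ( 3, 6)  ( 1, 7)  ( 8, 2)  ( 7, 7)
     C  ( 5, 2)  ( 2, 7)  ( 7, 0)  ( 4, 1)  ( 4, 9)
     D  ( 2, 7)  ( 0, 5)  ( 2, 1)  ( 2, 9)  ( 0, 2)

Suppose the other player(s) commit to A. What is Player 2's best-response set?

u_2(P vs A) = 6
u_2(Q vs A) = 3
u_2(R vs A) = 4
u_2(S vs A) = 1
u_2(T vs A) = 6
max payoff 6 at {P,T}

BR_2 = {P,T}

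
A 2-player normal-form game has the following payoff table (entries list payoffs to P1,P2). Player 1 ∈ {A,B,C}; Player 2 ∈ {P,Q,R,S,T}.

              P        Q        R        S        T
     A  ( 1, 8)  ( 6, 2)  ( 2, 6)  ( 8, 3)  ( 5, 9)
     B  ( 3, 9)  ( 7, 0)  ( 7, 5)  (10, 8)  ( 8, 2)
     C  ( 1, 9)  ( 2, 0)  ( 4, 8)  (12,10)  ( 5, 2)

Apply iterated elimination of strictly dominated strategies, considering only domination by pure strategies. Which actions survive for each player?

P1 drop A (B beats it: P:3>1 Q:7>6 R:7>2 S:10>8 T:8>5)
P2 drop Q (P beats it: B:9>0 C:9>0)
P2 drop R (P beats it: B:9>5 C:9>8)
P2 drop T (P beats it: B:9>2 C:9>2)
P1→{B,C} P2→{P,S}

Remaining: P1:{B,C} P2:{P,S}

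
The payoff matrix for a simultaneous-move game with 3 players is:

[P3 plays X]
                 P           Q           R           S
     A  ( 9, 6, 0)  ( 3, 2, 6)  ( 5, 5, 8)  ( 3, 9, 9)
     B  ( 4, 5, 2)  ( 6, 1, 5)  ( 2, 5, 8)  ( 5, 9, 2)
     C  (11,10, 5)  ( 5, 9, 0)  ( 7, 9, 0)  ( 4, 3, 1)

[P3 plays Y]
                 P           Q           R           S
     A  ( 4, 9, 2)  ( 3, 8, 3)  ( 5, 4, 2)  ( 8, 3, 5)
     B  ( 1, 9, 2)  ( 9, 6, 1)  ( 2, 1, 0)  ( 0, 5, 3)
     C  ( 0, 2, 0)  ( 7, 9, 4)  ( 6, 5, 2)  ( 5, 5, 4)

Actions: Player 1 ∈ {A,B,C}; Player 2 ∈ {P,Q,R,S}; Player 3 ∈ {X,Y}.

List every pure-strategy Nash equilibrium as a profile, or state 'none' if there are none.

Nash profiles: (A,P,Y), (C,P,X)

(A,P,X): not NE [P1→C gives 11>9; P2→S gives 9>6; P3→Y gives 2>0]
(A,P,Y): NE
(A,Q,X): not NE [P1→B gives 6>3; P2→S gives 9>2]
(A,Q,Y): not NE [P1→B gives 9>3; P2→P gives 9>8; P3→X gives 6>3]
(A,R,X): not NE [P1→C gives 7>5; P2→S gives 9>5]
(A,R,Y): not NE [P1→C gives 6>5; P2→P gives 9>4; P3→X gives 8>2]
(A,S,X): not NE [P1→B gives 5>3]
(A,S,Y): not NE [P2→P gives 9>3; P3→X gives 9>5]
(B,P,X): not NE [P1→C gives 11>4; P2→S gives 9>5]
(B,P,Y): not NE [P1→A gives 4>1]
(B,Q,X): not NE [P2→S gives 9>1]
(B,Q,Y): not NE [P2→P gives 9>6; P3→X gives 5>1]
(B,R,X): not NE [P1→C gives 7>2; P2→S gives 9>5]
(B,R,Y): not NE [P1→C gives 6>2; P2→P gives 9>1; P3→X gives 8>0]
(B,S,X): not NE [P3→Y gives 3>2]
(B,S,Y): not NE [P1→A gives 8>0; P2→P gives 9>5]
(C,P,X): NE
(C,P,Y): not NE [P1→A gives 4>0; P2→Q gives 9>2; P3→X gives 5>0]
(C,Q,X): not NE [P1→B gives 6>5; P2→P gives 10>9; P3→Y gives 4>0]
(C,Q,Y): not NE [P1→B gives 9>7]
(C,R,X): not NE [P2→P gives 10>9; P3→Y gives 2>0]
(C,R,Y): not NE [P2→Q gives 9>5]
(C,S,X): not NE [P1→B gives 5>4; P2→P gives 10>3; P3→Y gives 4>1]
(C,S,Y): not NE [P1→A gives 8>5; P2→Q gives 9>5]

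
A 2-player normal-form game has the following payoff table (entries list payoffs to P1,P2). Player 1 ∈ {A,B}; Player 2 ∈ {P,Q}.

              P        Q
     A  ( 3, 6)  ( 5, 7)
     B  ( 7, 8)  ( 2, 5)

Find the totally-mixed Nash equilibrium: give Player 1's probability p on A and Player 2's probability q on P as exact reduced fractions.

P1 indiff ⇒ q·3+(1-q)·5 = q·7+(1-q)·2 ⇒ q(-4) = (1-q)(-3) ⇒ q = 3/7
P2 indiff ⇒ p·6+(1-p)·8 = p·7+(1-p)·5 ⇒ p(-1) = (1-p)(-3) ⇒ p = 3/4

p=3/4, q=3/7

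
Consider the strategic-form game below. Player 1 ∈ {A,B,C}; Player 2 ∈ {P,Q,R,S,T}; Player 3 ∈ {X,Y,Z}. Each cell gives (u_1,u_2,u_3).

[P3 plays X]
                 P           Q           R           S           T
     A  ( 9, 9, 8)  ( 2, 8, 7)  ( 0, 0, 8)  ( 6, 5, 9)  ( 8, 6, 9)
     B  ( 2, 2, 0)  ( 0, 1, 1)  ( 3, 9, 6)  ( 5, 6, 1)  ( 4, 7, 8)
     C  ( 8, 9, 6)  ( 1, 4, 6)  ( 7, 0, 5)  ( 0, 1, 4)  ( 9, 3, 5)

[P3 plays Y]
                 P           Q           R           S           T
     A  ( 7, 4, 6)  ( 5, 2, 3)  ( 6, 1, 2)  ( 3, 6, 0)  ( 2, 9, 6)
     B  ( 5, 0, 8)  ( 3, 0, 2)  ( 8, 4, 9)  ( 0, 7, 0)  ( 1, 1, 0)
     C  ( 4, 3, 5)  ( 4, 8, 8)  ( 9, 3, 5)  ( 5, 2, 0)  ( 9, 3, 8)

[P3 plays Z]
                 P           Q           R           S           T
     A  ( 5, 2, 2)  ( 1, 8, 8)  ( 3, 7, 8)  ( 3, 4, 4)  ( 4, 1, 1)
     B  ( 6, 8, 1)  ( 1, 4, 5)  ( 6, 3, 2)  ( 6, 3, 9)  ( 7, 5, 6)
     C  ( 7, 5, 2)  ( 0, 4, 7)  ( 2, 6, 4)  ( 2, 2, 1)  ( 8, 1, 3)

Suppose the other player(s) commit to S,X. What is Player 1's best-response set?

u_1(A vs S,X) = 6
u_1(B vs S,X) = 5
u_1(C vs S,X) = 0
max payoff 6 at {A}

P1 best: {A}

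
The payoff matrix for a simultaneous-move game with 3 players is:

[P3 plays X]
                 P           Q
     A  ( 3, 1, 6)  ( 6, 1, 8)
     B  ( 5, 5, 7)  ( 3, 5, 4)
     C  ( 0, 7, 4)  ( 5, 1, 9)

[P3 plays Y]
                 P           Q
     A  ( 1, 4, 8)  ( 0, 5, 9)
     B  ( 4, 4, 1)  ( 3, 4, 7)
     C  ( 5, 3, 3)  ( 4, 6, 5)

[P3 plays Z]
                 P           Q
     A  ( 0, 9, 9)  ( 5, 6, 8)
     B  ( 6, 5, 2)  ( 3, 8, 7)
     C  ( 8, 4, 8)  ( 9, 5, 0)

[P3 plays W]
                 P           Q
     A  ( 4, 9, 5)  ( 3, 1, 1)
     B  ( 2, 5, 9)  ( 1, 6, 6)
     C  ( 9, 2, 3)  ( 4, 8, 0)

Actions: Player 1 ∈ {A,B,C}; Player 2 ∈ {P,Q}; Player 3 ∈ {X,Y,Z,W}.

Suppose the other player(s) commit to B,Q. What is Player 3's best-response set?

argmax u_3 = {Y,Z}

u_3(X vs B,Q) = 4
u_3(Y vs B,Q) = 7
u_3(Z vs B,Q) = 7
u_3(W vs B,Q) = 6
max payoff 7 at {Y,Z}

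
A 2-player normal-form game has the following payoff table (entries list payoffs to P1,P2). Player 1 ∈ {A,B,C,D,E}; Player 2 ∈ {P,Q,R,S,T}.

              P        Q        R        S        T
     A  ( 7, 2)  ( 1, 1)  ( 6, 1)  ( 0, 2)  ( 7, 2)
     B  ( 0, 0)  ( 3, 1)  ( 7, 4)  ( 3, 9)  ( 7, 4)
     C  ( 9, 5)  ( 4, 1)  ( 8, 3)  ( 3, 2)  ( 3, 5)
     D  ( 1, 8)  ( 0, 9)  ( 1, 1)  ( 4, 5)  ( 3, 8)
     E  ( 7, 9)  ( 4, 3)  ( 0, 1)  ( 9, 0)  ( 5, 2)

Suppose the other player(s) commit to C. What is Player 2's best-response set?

argmax u_2 = {P,T}

u_2(P vs C) = 5
u_2(Q vs C) = 1
u_2(R vs C) = 3
u_2(S vs C) = 2
u_2(T vs C) = 5
max payoff 5 at {P,T}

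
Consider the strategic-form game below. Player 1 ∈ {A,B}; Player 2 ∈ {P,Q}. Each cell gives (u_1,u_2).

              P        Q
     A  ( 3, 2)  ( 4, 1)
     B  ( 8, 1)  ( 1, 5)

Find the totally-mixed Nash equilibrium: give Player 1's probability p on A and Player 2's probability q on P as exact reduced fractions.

P1 mixes 4/5 on A; P2 mixes 3/8 on P

P1 indiff ⇒ q·3+(1-q)·4 = q·8+(1-q)·1 ⇒ q(-5) = (1-q)(-3) ⇒ q = 3/8
P2 indiff ⇒ p·2+(1-p)·1 = p·1+(1-p)·5 ⇒ p(1) = (1-p)(4) ⇒ p = 4/5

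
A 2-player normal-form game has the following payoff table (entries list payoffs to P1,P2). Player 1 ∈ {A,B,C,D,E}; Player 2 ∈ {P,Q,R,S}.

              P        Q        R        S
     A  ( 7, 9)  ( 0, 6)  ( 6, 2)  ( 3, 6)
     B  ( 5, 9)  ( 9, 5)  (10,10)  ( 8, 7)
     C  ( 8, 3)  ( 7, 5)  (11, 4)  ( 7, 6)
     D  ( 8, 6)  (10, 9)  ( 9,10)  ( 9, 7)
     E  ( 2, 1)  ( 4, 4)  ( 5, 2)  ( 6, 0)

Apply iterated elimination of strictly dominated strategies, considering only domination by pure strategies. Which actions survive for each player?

Survivors P1:{B,C,D} P2:{Q,R,S}

P1 drop A (C beats it: P:8>7 Q:7>0 R:11>6 S:7>3)
P1 drop E (B beats it: P:5>2 Q:9>4 R:10>5 S:8>6)
P2 drop P (R beats it: B:10>9 C:4>3 D:10>6)
P1→{B,C,D} P2→{Q,R,S}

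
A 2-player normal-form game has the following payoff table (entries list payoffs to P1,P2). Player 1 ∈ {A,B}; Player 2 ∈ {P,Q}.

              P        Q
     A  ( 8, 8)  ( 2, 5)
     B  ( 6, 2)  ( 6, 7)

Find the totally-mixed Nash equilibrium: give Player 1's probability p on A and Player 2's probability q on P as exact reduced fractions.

P1 indiff ⇒ q·8+(1-q)·2 = q·6+(1-q)·6 ⇒ q(2) = (1-q)(4) ⇒ q = 2/3
P2 indiff ⇒ p·8+(1-p)·2 = p·5+(1-p)·7 ⇒ p(3) = (1-p)(5) ⇒ p = 5/8

P1 mixes 5/8 on A; P2 mixes 2/3 on P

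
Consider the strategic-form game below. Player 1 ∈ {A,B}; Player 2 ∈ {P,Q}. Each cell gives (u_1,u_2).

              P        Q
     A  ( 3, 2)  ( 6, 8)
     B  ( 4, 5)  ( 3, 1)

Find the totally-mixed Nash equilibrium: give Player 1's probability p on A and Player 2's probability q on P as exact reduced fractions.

p=2/5, q=3/4

P1 indiff ⇒ q·3+(1-q)·6 = q·4+(1-q)·3 ⇒ q(-1) = (1-q)(-3) ⇒ q = 3/4
P2 indiff ⇒ p·2+(1-p)·5 = p·8+(1-p)·1 ⇒ p(-6) = (1-p)(-4) ⇒ p = 2/5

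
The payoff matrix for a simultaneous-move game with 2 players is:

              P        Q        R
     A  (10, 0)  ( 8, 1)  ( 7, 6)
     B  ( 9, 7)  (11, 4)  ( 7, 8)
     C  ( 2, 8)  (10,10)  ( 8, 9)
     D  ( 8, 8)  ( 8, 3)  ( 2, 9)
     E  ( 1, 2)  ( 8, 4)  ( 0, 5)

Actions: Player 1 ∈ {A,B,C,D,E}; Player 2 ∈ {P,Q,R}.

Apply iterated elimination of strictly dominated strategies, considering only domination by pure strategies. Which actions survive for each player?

Remaining: P1:{B,C} P2:{Q,R}

P1 drop D (B beats it: P:9>8 Q:11>8 R:7>2)
P1 drop E (B beats it: P:9>1 Q:11>8 R:7>0)
P2 drop P (R beats it: A:6>0 B:8>7 C:9>8)
P1 drop A (C beats it: Q:10>8 R:8>7)
P1→{B,C} P2→{Q,R}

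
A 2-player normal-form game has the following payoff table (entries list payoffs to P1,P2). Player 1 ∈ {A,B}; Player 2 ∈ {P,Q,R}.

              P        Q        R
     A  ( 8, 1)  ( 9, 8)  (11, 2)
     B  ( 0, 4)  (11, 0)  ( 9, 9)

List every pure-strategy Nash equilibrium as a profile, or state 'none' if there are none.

(A,P): not NE [P2→Q gives 8>1]
(A,Q): not NE [P1→B gives 11>9]
(A,R): not NE [P2→Q gives 8>2]
(B,P): not NE [P1→A gives 8>0; P2→R gives 9>4]
(B,Q): not NE [P2→R gives 9>0]
(B,R): not NE [P1→A gives 11>9]

No pure NE.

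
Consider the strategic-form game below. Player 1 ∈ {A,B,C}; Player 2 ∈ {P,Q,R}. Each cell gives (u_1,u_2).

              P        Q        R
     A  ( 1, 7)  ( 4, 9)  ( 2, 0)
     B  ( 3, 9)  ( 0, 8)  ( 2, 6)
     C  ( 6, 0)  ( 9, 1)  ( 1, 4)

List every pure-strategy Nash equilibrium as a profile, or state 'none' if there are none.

(A,P): not NE [P1→C gives 6>1; P2→Q gives 9>7]
(A,Q): not NE [P1→C gives 9>4]
(A,R): not NE [P2→Q gives 9>0]
(B,P): not NE [P1→C gives 6>3]
(B,Q): not NE [P1→C gives 9>0; P2→P gives 9>8]
(B,R): not NE [P2→P gives 9>6]
(C,P): not NE [P2→R gives 4>0]
(C,Q): not NE [P2→R gives 4>1]
(C,R): not NE [P1→B gives 2>1]

PSNE: ∅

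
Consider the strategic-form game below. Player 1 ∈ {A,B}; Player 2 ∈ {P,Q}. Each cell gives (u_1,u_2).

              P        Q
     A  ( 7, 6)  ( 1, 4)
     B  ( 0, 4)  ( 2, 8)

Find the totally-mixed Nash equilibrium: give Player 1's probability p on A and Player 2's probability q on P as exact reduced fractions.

(p,q) = (2/3, 1/8)

P1 indiff ⇒ q·7+(1-q)·1 = q·0+(1-q)·2 ⇒ q(7) = (1-q)(1) ⇒ q = 1/8
P2 indiff ⇒ p·6+(1-p)·4 = p·4+(1-p)·8 ⇒ p(2) = (1-p)(4) ⇒ p = 2/3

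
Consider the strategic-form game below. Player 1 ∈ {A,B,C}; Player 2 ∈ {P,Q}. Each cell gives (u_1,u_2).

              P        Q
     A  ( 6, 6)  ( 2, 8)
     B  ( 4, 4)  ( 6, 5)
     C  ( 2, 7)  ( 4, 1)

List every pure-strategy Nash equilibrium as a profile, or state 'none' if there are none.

Nash profiles: (B,Q)

(A,P): not NE [P2→Q gives 8>6]
(A,Q): not NE [P1→B gives 6>2]
(B,P): not NE [P1→A gives 6>4; P2→Q gives 5>4]
(B,Q): NE
(C,P): not NE [P1→A gives 6>2]
(C,Q): not NE [P1→B gives 6>4; P2→P gives 7>1]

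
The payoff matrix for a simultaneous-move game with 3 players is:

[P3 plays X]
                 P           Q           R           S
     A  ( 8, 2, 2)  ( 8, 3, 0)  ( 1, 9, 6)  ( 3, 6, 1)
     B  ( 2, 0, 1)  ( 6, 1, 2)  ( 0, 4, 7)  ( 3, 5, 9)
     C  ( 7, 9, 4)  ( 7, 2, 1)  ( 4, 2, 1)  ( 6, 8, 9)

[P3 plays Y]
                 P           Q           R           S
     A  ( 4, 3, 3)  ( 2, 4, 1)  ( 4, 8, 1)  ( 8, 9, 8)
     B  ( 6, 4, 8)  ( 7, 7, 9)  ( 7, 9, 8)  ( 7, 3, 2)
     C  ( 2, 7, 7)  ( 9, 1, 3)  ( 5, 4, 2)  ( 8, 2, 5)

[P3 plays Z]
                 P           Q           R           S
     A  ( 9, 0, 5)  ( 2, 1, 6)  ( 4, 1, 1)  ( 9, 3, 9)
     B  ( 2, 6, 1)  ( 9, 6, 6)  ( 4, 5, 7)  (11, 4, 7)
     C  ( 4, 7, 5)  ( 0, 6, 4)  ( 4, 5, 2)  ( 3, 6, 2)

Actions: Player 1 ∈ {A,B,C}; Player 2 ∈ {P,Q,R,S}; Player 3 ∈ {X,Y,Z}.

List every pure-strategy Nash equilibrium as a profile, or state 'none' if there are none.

NE set: (B,R,Y)

(A,P,X): not NE [P2→R gives 9>2; P3→Z gives 5>2]
(A,P,Y): not NE [P1→B gives 6>4; P2→S gives 9>3; P3→Z gives 5>3]
(A,P,Z): not NE [P2→S gives 3>0]
(A,Q,X): not NE [P2→R gives 9>3; P3→Z gives 6>0]
(A,Q,Y): not NE [P1→C gives 9>2; P2→S gives 9>4; P3→Z gives 6>1]
(A,Q,Z): not NE [P1→B gives 9>2; P2→S gives 3>1]
(A,R,X): not NE [P1→C gives 4>1]
(A,R,Y): not NE [P1→B gives 7>4; P2→S gives 9>8; P3→X gives 6>1]
(A,R,Z): not NE [P2→S gives 3>1; P3→X gives 6>1]
(A,S,X): not NE [P1→C gives 6>3; P2→R gives 9>6; P3→Z gives 9>1]
(A,S,Y): not NE [P3→Z gives 9>8]
(A,S,Z): not NE [P1→B gives 11>9]
(B,P,X): not NE [P1→A gives 8>2; P2→S gives 5>0; P3→Y gives 8>1]
(B,P,Y): not NE [P2→R gives 9>4]
(B,P,Z): not NE [P1→A gives 9>2; P3→Y gives 8>1]
(B,Q,X): not NE [P1→A gives 8>6; P2→S gives 5>1; P3→Y gives 9>2]
(B,Q,Y): not NE [P1→C gives 9>7; P2→R gives 9>7]
(B,Q,Z): not NE [P3→Y gives 9>6]
(B,R,X): not NE [P1→C gives 4>0; P2→S gives 5>4; P3→Y gives 8>7]
(B,R,Y): NE
(B,R,Z): not NE [P2→Q gives 6>5; P3→Y gives 8>7]
(B,S,X): not NE [P1→C gives 6>3]
(B,S,Y): not NE [P1→C gives 8>7; P2→R gives 9>3; P3→X gives 9>2]
(B,S,Z): not NE [P2→Q gives 6>4; P3→X gives 9>7]
(C,P,X): not NE [P1→A gives 8>7; P3→Y gives 7>4]
(C,P,Y): not NE [P1→B gives 6>2]
(C,P,Z): not NE [P1→A gives 9>4; P3→Y gives 7>5]
(C,Q,X): not NE [P1→A gives 8>7; P2→P gives 9>2; P3→Z gives 4>1]
(C,Q,Y): not NE [P2→P gives 7>1; P3→Z gives 4>3]
(C,Q,Z): not NE [P1→B gives 9>0; P2→P gives 7>6]
(C,R,X): not NE [P2→P gives 9>2; P3→Z gives 2>1]
(C,R,Y): not NE [P1→B gives 7>5; P2→P gives 7>4]
(C,R,Z): not NE [P2→P gives 7>5]
(C,S,X): not NE [P2→P gives 9>8]
(C,S,Y): not NE [P2→P gives 7>2; P3→X gives 9>5]
(C,S,Z): not NE [P1→B gives 11>3; P2→P gives 7>6; P3→X gives 9>2]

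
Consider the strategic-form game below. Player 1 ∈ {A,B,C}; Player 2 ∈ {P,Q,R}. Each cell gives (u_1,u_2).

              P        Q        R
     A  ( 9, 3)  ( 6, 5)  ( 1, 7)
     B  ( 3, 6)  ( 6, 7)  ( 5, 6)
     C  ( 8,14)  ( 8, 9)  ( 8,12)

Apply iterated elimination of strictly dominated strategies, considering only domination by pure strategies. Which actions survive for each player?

Survivors P1:{A,C} P2:{P,R}

P1 drop B (C beats it: P:8>3 Q:8>6 R:8>5)
P2 drop Q (R beats it: A:7>5 C:12>9)
P1→{A,C} P2→{P,R}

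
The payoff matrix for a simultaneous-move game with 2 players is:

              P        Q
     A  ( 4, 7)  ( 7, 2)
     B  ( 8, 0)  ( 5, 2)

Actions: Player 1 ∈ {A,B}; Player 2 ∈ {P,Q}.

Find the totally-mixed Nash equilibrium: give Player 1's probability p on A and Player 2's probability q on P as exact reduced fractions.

P1 indiff ⇒ q·4+(1-q)·7 = q·8+(1-q)·5 ⇒ q(-4) = (1-q)(-2) ⇒ q = 1/3
P2 indiff ⇒ p·7+(1-p)·0 = p·2+(1-p)·2 ⇒ p(5) = (1-p)(2) ⇒ p = 2/7

p=2/7, q=1/3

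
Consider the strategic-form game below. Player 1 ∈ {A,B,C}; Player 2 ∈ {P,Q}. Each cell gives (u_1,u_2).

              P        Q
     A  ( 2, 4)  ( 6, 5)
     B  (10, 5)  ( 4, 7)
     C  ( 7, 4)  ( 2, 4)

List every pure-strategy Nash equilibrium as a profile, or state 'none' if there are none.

(A,P): not NE [P1→B gives 10>2; P2→Q gives 5>4]
(A,Q): NE
(B,P): not NE [P2→Q gives 7>5]
(B,Q): not NE [P1→A gives 6>4]
(C,P): not NE [P1→B gives 10>7]
(C,Q): not NE [P1→A gives 6>2]

Nash profiles: (A,Q)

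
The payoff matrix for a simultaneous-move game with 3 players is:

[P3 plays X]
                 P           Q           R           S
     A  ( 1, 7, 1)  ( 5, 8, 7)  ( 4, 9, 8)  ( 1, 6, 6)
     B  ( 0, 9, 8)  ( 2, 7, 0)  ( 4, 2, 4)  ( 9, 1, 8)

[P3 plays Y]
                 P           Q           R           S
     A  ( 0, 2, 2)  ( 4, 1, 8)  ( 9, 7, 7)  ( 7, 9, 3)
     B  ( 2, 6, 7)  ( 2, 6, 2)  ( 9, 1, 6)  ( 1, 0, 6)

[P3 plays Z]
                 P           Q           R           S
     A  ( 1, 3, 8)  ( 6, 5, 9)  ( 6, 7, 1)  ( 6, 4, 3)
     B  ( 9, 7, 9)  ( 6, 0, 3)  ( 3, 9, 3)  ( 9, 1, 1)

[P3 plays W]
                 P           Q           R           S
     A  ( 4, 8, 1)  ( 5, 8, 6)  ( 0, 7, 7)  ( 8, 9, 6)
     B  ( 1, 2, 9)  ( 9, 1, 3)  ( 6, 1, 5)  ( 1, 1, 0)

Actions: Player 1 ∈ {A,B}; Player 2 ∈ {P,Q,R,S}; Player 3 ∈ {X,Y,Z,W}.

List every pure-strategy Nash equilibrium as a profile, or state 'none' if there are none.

NE set: (A,R,X), (A,S,W)

(A,P,X): not NE [P2→R gives 9>7; P3→Z gives 8>1]
(A,P,Y): not NE [P1→B gives 2>0; P2→S gives 9>2; P3→Z gives 8>2]
(A,P,Z): not NE [P1→B gives 9>1; P2→R gives 7>3]
(A,P,W): not NE [P2→S gives 9>8; P3→Z gives 8>1]
(A,Q,X): not NE [P2→R gives 9>8; P3→Z gives 9>7]
(A,Q,Y): not NE [P2→S gives 9>1; P3→Z gives 9>8]
(A,Q,Z): not NE [P2→R gives 7>5]
(A,Q,W): not NE [P1→B gives 9>5; P2→S gives 9>8; P3→Z gives 9>6]
(A,R,X): NE
(A,R,Y): not NE [P2→S gives 9>7; P3→X gives 8>7]
(A,R,Z): not NE [P3→X gives 8>1]
(A,R,W): not NE [P1→B gives 6>0; P2→S gives 9>7; P3→X gives 8>7]
(A,S,X): not NE [P1→B gives 9>1; P2→R gives 9>6]
(A,S,Y): not NE [P3→W gives 6>3]
(A,S,Z): not NE [P1→B gives 9>6; P2→R gives 7>4; P3→W gives 6>3]
(A,S,W): NE
(B,P,X): not NE [P1→A gives 1>0; P3→W gives 9>8]
(B,P,Y): not NE [P3→W gives 9>7]
(B,P,Z): not NE [P2→R gives 9>7]
(B,P,W): not NE [P1→A gives 4>1]
(B,Q,X): not NE [P1→A gives 5>2; P2→P gives 9>7; P3→W gives 3>0]
(B,Q,Y): not NE [P1→A gives 4>2; P3→W gives 3>2]
(B,Q,Z): not NE [P2→R gives 9>0]
(B,Q,W): not NE [P2→P gives 2>1]
(B,R,X): not NE [P2→P gives 9>2; P3→Y gives 6>4]
(B,R,Y): not NE [P2→Q gives 6>1]
(B,R,Z): not NE [P1→A gives 6>3; P3→Y gives 6>3]
(B,R,W): not NE [P2→P gives 2>1; P3→Y gives 6>5]
(B,S,X): not NE [P2→P gives 9>1]
(B,S,Y): not NE [P1→A gives 7>1; P2→Q gives 6>0; P3→X gives 8>6]
(B,S,Z): not NE [P2→R gives 9>1; P3→X gives 8>1]
(B,S,W): not NE [P1→A gives 8>1; P2→P gives 2>1; P3→X gives 8>0]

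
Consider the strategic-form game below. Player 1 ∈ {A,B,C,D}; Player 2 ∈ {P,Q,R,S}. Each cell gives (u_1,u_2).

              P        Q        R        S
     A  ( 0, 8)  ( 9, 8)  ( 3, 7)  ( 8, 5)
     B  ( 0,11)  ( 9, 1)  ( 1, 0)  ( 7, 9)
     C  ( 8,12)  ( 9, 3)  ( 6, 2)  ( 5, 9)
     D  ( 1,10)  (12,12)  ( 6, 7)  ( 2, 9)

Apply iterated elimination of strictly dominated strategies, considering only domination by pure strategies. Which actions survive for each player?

P2 drop R (P beats it: A:8>7 B:11>0 C:12>2 D:10>7)
P2 drop S (P beats it: A:8>5 B:11>9 C:12>9 D:10>9)
P1 drop A (D beats it: P:1>0 Q:12>9)
P1 drop B (D beats it: P:1>0 Q:12>9)
P1→{C,D} P2→{P,Q}

Remaining: P1:{C,D} P2:{P,Q}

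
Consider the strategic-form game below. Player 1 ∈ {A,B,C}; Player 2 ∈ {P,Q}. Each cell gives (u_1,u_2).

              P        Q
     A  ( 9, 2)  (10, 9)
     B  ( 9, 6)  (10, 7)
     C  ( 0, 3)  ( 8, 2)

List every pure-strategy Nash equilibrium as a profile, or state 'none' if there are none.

(A,P): not NE [P2→Q gives 9>2]
(A,Q): NE
(B,P): not NE [P2→Q gives 7>6]
(B,Q): NE
(C,P): not NE [P1→B gives 9>0]
(C,Q): not NE [P1→B gives 10>8; P2→P gives 3>2]

PSNE = {(A,Q), (B,Q)}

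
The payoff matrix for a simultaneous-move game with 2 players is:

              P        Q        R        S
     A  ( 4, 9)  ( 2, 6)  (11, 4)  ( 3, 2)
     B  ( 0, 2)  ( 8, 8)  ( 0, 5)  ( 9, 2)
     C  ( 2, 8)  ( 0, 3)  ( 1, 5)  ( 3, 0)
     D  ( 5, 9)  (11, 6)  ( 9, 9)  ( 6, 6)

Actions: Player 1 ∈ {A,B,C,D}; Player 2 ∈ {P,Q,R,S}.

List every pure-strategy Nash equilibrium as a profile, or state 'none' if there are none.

(A,P): not NE [P1→D gives 5>4]
(A,Q): not NE [P1→D gives 11>2; P2→P gives 9>6]
(A,R): not NE [P2→P gives 9>4]
(A,S): not NE [P1→B gives 9>3; P2→P gives 9>2]
(B,P): not NE [P1→D gives 5>0; P2→Q gives 8>2]
(B,Q): not NE [P1→D gives 11>8]
(B,R): not NE [P1→A gives 11>0; P2→Q gives 8>5]
(B,S): not NE [P2→Q gives 8>2]
(C,P): not NE [P1→D gives 5>2]
(C,Q): not NE [P1→D gives 11>0; P2→P gives 8>3]
(C,R): not NE [P1→A gives 11>1; P2→P gives 8>5]
(C,S): not NE [P1→B gives 9>3; P2→P gives 8>0]
(D,P): NE
(D,Q): not NE [P2→R gives 9>6]
(D,R): not NE [P1→A gives 11>9]
(D,S): not NE [P1→B gives 9>6; P2→R gives 9>6]

PSNE = {(D,P)}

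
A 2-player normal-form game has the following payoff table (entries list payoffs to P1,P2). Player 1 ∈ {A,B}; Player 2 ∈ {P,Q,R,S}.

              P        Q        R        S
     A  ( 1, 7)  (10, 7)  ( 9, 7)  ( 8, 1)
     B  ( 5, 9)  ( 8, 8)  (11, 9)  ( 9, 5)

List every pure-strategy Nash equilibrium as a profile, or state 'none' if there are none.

PSNE = {(A,Q), (B,P), (B,R)}

(A,P): not NE [P1→B gives 5>1]
(A,Q): NE
(A,R): not NE [P1→B gives 11>9]
(A,S): not NE [P1→B gives 9>8; P2→R gives 7>1]
(B,P): NE
(B,Q): not NE [P1→A gives 10>8; P2→R gives 9>8]
(B,R): NE
(B,S): not NE [P2→R gives 9>5]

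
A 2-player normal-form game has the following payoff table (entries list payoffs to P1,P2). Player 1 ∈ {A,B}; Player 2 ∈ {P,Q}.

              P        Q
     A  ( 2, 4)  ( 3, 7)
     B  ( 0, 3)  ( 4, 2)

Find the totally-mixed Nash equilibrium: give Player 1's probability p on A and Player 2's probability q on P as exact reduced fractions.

p=1/4, q=1/3

P1 indiff ⇒ q·2+(1-q)·3 = q·0+(1-q)·4 ⇒ q(2) = (1-q)(1) ⇒ q = 1/3
P2 indiff ⇒ p·4+(1-p)·3 = p·7+(1-p)·2 ⇒ p(-3) = (1-p)(-1) ⇒ p = 1/4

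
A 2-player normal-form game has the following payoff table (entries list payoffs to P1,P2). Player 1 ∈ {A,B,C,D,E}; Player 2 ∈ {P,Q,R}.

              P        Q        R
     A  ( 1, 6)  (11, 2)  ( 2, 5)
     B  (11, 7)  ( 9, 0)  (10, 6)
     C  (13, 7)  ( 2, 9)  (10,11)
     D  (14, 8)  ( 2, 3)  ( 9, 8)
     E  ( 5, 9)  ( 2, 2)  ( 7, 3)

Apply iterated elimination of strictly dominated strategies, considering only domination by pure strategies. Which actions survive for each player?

P1 drop E (B beats it: P:11>5 Q:9>2 R:10>7)
P2 drop Q (R beats it: A:5>2 B:6>0 C:11>9 D:8>3)
P1 drop A (B beats it: P:11>1 R:10>2)
P1→{B,C,D} P2→{P,R}

Remaining: P1:{B,C,D} P2:{P,R}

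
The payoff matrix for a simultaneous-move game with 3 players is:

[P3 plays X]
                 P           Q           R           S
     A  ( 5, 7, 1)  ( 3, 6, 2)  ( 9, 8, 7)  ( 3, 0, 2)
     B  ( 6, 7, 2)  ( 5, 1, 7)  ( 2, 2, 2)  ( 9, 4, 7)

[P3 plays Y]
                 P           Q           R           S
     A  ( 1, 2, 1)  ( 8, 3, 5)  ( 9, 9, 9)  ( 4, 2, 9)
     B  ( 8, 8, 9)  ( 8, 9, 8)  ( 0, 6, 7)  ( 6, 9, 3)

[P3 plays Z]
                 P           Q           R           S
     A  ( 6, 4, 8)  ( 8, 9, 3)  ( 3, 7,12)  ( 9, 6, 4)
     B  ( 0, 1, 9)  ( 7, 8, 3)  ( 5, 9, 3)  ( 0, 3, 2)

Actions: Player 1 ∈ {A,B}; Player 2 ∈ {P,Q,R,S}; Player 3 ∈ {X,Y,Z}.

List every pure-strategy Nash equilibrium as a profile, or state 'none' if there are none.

(A,P,X): not NE [P1→B gives 6>5; P2→R gives 8>7; P3→Z gives 8>1]
(A,P,Y): not NE [P1→B gives 8>1; P2→R gives 9>2; P3→Z gives 8>1]
(A,P,Z): not NE [P2→Q gives 9>4]
(A,Q,X): not NE [P1→B gives 5>3; P2→R gives 8>6; P3→Y gives 5>2]
(A,Q,Y): not NE [P2→R gives 9>3]
(A,Q,Z): not NE [P3→Y gives 5>3]
(A,R,X): not NE [P3→Z gives 12>7]
(A,R,Y): not NE [P3→Z gives 12>9]
(A,R,Z): not NE [P1→B gives 5>3; P2→Q gives 9>7]
(A,S,X): not NE [P1→B gives 9>3; P2→R gives 8>0; P3→Y gives 9>2]
(A,S,Y): not NE [P1→B gives 6>4; P2→R gives 9>2]
(A,S,Z): not NE [P2→Q gives 9>6; P3→Y gives 9>4]
(B,P,X): not NE [P3→Z gives 9>2]
(B,P,Y): not NE [P2→S gives 9>8]
(B,P,Z): not NE [P1→A gives 6>0; P2→R gives 9>1]
(B,Q,X): not NE [P2→P gives 7>1; P3→Y gives 8>7]
(B,Q,Y): NE
(B,Q,Z): not NE [P1→A gives 8>7; P2→R gives 9>8; P3→Y gives 8>3]
(B,R,X): not NE [P1→A gives 9>2; P2→P gives 7>2; P3→Y gives 7>2]
(B,R,Y): not NE [P1→A gives 9>0; P2→S gives 9>6]
(B,R,Z): not NE [P3→Y gives 7>3]
(B,S,X): not NE [P2→P gives 7>4]
(B,S,Y): not NE [P3→X gives 7>3]
(B,S,Z): not NE [P1→A gives 9>0; P2→R gives 9>3; P3→X gives 7>2]

Nash profiles: (B,Q,Y)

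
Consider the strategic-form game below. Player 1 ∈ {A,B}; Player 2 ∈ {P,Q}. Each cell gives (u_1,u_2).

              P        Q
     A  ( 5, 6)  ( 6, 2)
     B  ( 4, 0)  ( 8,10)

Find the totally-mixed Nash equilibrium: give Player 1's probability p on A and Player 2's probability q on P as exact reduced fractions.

P1 indiff ⇒ q·5+(1-q)·6 = q·4+(1-q)·8 ⇒ q(1) = (1-q)(2) ⇒ q = 2/3
P2 indiff ⇒ p·6+(1-p)·0 = p·2+(1-p)·10 ⇒ p(4) = (1-p)(10) ⇒ p = 5/7

p=5/7, q=2/3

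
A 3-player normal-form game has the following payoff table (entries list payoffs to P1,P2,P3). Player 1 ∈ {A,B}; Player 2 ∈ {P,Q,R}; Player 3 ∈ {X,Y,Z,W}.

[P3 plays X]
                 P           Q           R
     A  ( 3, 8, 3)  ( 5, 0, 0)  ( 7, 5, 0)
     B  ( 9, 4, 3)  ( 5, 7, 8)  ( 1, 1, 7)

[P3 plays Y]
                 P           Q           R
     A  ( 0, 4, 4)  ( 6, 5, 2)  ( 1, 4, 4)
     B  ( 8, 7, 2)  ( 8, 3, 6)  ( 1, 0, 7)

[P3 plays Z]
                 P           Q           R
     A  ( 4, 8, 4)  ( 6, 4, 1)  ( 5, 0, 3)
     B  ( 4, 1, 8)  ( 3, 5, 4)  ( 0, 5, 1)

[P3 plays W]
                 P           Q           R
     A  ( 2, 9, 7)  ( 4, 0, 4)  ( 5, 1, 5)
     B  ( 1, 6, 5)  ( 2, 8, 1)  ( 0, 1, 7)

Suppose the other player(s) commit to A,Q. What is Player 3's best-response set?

argmax u_3 = {W}

u_3(X vs A,Q) = 0
u_3(Y vs A,Q) = 2
u_3(Z vs A,Q) = 1
u_3(W vs A,Q) = 4
max payoff 4 at {W}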